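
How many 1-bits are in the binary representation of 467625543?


0b11011110111110110011001000111 has 19 set bits

19


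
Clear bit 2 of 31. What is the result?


31 & ~(1 << 2) = 27

27


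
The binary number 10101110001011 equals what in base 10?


10101110001011 in decimal = 11147

11147


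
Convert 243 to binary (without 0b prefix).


243 = 11110011 in binary

11110011


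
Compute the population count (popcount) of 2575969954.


0b10011001100010100010111010100010 has 14 set bits

14


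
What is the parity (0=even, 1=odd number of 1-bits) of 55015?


0b1101011011100111 has 11 ones => parity 1

1


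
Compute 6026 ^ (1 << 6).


6026 ^ (1 << 6) = 6026 ^ 64 = 6090

6090


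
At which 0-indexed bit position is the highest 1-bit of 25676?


0b110010001001100. Highest set bit at position 14

14


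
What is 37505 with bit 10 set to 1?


37505 | (1 << 10) = 37505 | 1024 = 38529

38529


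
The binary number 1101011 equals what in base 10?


1101011 in decimal = 107

107


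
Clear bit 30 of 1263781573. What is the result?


1263781573 & ~(1 << 30) = 190039749

190039749


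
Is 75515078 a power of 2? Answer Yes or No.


0b100100000000100010011000110. Multiple bits set => No

No


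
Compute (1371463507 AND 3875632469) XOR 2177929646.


Step 1: 1371463507 & 3875632469 = 1090540881
Step 2: 1090540881 ^ 2177929646 = 3234907391

3234907391


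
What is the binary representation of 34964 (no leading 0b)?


34964 = 1000100010010100 in binary

1000100010010100


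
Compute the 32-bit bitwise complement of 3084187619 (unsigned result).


~0b10110111110101001111011111100011 = 0b1001000001010110000100000011100 = 1210779676 (32-bit unsigned)

1210779676


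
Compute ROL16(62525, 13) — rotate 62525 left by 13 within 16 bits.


Rotate 0b1111010000111101 left by 13 (16-bit) = 0b1011111010000111 = 48775

48775


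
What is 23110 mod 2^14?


23110 & 16383 = 6726

6726


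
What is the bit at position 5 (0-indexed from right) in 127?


0b1111111, position 5 = 1

1


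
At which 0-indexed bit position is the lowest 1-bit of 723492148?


0b101011000111111001110100110100. Lowest set bit at position 2

2


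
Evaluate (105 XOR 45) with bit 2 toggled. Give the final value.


Step 1: 105 ^ 45 = 68
Step 2: 68 ^ (1 << 2) = 68 ^ 4 = 64

64


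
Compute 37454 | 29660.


0b1001001001001110 | 0b111001111011100 = 0b1111001111011110 = 62430

62430


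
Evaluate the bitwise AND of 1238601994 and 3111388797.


0b1001001110100111001000100001010 & 0b10111001011101000000011001111101 = 0b1001010100000000000000001000 = 156237832

156237832


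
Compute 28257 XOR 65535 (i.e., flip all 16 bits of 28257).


28257 ^ 65535 = 37278

37278


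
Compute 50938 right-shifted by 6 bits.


0b1100011011111010 >> 6 = 0b1100011011 = 795

795


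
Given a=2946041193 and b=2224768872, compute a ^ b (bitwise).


2946041193 ^ 2224768872 = 721568257

721568257


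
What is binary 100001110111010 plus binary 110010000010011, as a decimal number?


100001110111010 + 110010000010011 = 1010011111001101 = 42957

42957


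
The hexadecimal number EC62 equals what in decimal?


EC62 hex = 60514 decimal

60514


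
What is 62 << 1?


0b111110 << 1 = 0b1111100 = 124

124


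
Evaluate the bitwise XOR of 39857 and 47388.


0b1001101110110001 ^ 0b1011100100011100 = 0b10001010101101 = 8877

8877


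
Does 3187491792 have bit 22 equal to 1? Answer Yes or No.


0b10111101111111010100001111010000, bit 22 = 1. Yes

Yes


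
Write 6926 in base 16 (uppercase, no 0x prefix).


6926 = 1B0E hex

1B0E


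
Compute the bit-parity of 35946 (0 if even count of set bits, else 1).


0b1000110001101010 has 7 ones => parity 1

1


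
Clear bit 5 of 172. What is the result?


172 & ~(1 << 5) = 140

140


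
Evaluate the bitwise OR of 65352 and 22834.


0b1111111101001000 | 0b101100100110010 = 0b1111111101111010 = 65402

65402


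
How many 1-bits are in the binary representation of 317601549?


0b10010111011100011011100001101 has 16 set bits

16


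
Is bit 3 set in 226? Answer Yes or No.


0b11100010, bit 3 = 0. No

No


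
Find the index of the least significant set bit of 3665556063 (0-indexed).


0b11011010011110111111001001011111. Lowest set bit at position 0

0


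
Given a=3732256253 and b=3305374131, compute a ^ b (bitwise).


3732256253 ^ 3305374131 = 460436558

460436558


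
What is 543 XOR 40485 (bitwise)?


0b1000011111 ^ 0b1001111000100101 = 0b1001110000111010 = 39994

39994


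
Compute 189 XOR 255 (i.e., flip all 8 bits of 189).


189 ^ 255 = 66

66


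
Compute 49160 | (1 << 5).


49160 | (1 << 5) = 49160 | 32 = 49192

49192


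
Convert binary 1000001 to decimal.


1000001 in decimal = 65

65


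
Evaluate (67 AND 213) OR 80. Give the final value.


Step 1: 67 & 213 = 65
Step 2: 65 | 80 = 81

81


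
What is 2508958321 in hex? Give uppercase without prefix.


2508958321 = 958BAA71 hex

958BAA71


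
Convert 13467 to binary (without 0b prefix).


13467 = 11010010011011 in binary

11010010011011


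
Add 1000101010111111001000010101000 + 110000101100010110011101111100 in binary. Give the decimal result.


1000101010111111001000010101000 + 110000101100010110011101111100 = 1110110000100001111100000100100 = 1980823588

1980823588


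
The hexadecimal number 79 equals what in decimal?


79 hex = 121 decimal

121


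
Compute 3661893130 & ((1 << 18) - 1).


3661893130 & 262143 = 3594

3594


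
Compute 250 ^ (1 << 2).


250 ^ (1 << 2) = 250 ^ 4 = 254

254


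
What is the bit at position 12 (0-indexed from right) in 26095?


0b110010111101111, position 12 = 0

0


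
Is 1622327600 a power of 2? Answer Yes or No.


0b1100000101100101100000100110000. Multiple bits set => No

No


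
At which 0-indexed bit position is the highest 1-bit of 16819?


0b100000110110011. Highest set bit at position 14

14


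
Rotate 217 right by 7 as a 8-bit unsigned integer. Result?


Rotate 0b11011001 right by 7 (8-bit) = 0b10110011 = 179

179


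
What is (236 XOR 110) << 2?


Step 1: 236 ^ 110 = 130
Step 2: 130 << 2 = 520

520


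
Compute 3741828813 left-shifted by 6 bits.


0b11011111000001111100011011001101 << 6 = 0b11011111000001111100011011001101000000 = 239477044032

239477044032


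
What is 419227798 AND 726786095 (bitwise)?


0b11000111111001110100010010110 & 0b101011010100011110000000101111 = 0b1000010100001110000000000110 = 139517958

139517958


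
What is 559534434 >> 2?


0b100001010110011101000101100010 >> 2 = 0b1000010101100111010001011000 = 139883608

139883608


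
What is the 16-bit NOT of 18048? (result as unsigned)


~0b100011010000000 = 0b1011100101111111 = 47487 (16-bit unsigned)

47487


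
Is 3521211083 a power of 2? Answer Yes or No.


0b11010001111000010110101011001011. Multiple bits set => No

No


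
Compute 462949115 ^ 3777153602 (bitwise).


0b11011100110000000101011111011 ^ 0b11100001001000101100101001000010 = 0b11111010101110101100000010111001 = 4206543033

4206543033


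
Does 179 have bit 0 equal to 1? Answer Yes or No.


0b10110011, bit 0 = 1. Yes

Yes


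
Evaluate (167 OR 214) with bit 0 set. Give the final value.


Step 1: 167 | 214 = 247
Step 2: 247 | (1 << 0) = 247 | 1 = 247

247


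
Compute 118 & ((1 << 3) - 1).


118 & 7 = 6

6


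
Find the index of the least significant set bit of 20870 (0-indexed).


0b101000110000110. Lowest set bit at position 1

1


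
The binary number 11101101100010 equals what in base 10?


11101101100010 in decimal = 15202

15202


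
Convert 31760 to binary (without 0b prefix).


31760 = 111110000010000 in binary

111110000010000


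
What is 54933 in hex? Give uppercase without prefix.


54933 = D695 hex

D695


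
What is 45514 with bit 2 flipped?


45514 ^ (1 << 2) = 45514 ^ 4 = 45518

45518


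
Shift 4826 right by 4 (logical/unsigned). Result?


0b1001011011010 >> 4 = 0b100101101 = 301

301


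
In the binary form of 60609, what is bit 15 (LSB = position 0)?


0b1110110011000001, position 15 = 1

1


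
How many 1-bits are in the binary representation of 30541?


0b111011101001101 has 10 set bits

10


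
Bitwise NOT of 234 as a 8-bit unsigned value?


~0b11101010 = 0b10101 = 21 (8-bit unsigned)

21


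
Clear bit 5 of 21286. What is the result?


21286 & ~(1 << 5) = 21254

21254


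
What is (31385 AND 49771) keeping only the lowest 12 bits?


Step 1: 31385 & 49771 = 16905
Step 2: 16905 & 4095 = 521

521


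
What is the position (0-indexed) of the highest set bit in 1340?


0b10100111100. Highest set bit at position 10

10


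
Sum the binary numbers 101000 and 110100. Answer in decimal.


101000 + 110100 = 1011100 = 92

92


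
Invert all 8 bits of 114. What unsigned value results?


114 ^ 255 = 141

141


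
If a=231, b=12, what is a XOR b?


231 ^ 12 = 235

235


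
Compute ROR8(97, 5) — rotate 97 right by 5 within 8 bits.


Rotate 0b1100001 right by 5 (8-bit) = 0b1011 = 11

11


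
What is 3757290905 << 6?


0b11011111111100111011010110011001 << 6 = 0b11011111111100111011010110011001000000 = 240466617920

240466617920


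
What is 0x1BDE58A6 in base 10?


1BDE58A6 hex = 467556518 decimal

467556518


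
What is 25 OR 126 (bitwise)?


0b11001 | 0b1111110 = 0b1111111 = 127

127


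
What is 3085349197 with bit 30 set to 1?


3085349197 | (1 << 30) = 3085349197 | 1073741824 = 4159091021

4159091021


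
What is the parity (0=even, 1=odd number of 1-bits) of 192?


0b11000000 has 2 ones => parity 0

0


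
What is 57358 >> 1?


0b1110000000001110 >> 1 = 0b111000000000111 = 28679

28679


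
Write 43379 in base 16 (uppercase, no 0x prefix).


43379 = A973 hex

A973


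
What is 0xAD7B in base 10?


AD7B hex = 44411 decimal

44411


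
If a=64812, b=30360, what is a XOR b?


64812 ^ 30360 = 35764

35764


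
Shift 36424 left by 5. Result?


0b1000111001001000 << 5 = 0b100011100100100000000 = 1165568

1165568


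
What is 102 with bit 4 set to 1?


102 | (1 << 4) = 102 | 16 = 118

118


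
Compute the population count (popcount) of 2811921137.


0b10100111100110101000001011110001 has 16 set bits

16


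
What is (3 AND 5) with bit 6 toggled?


Step 1: 3 & 5 = 1
Step 2: 1 ^ (1 << 6) = 1 ^ 64 = 65

65


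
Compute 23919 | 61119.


0b101110101101111 | 0b1110111010111111 = 0b1111111111111111 = 65535

65535


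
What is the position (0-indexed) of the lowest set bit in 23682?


0b101110010000010. Lowest set bit at position 1

1


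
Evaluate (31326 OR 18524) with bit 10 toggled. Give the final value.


Step 1: 31326 | 18524 = 31326
Step 2: 31326 ^ (1 << 10) = 31326 ^ 1024 = 32350

32350


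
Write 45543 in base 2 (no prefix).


45543 = 1011000111100111 in binary

1011000111100111


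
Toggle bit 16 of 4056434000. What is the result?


4056434000 ^ (1 << 16) = 4056434000 ^ 65536 = 4056499536

4056499536


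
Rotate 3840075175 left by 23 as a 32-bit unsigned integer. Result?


Rotate 0b11100100111000101110010110100111 left by 23 (32-bit) = 0b11010011111100100111000101110010 = 3555881330

3555881330


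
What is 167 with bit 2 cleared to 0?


167 & ~(1 << 2) = 163

163


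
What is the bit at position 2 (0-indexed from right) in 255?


0b11111111, position 2 = 1

1


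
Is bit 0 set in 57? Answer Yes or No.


0b111001, bit 0 = 1. Yes

Yes


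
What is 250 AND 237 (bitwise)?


0b11111010 & 0b11101101 = 0b11101000 = 232

232


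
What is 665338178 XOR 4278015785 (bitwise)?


0b100111101010000100000101000010 ^ 0b11111110111111010101011100101001 = 0b11011001010101010001011001101011 = 3646232171

3646232171


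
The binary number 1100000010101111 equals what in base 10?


1100000010101111 in decimal = 49327

49327


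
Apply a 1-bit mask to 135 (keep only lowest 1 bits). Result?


135 & 1 = 1

1


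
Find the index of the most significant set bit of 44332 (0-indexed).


0b1010110100101100. Highest set bit at position 15

15


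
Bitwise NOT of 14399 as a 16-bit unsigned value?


~0b11100000111111 = 0b1100011111000000 = 51136 (16-bit unsigned)

51136


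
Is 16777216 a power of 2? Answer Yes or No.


0b1000000000000000000000000. Only one bit set => Yes

Yes


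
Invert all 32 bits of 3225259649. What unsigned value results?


3225259649 ^ 4294967295 = 1069707646

1069707646


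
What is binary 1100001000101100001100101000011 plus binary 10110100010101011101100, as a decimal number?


1100001000101100001100101000011 + 10110100010101011101100 = 1100001011100000100010000101111 = 1634747439

1634747439


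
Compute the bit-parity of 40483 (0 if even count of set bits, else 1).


0b1001111000100011 has 8 ones => parity 0

0


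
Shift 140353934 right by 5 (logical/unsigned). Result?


0b1000010111011010000110001110 >> 5 = 0b10000101110110100001100 = 4386060

4386060


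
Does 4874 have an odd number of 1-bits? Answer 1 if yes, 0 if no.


0b1001100001010 has 5 ones => parity 1

1


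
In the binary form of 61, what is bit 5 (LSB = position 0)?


0b111101, position 5 = 1

1


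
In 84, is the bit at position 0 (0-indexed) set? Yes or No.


0b1010100, bit 0 = 0. No

No


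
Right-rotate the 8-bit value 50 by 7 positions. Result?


Rotate 0b110010 right by 7 (8-bit) = 0b1100100 = 100

100


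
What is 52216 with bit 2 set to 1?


52216 | (1 << 2) = 52216 | 4 = 52220

52220


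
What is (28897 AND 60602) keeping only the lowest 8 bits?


Step 1: 28897 & 60602 = 24736
Step 2: 24736 & 255 = 160

160


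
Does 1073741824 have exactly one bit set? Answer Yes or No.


0b1000000000000000000000000000000. Only one bit set => Yes

Yes


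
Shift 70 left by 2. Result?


0b1000110 << 2 = 0b100011000 = 280

280


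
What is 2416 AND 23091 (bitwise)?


0b100101110000 & 0b101101000110011 = 0b100000110000 = 2096

2096


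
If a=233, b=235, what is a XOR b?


233 ^ 235 = 2

2


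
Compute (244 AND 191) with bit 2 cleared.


Step 1: 244 & 191 = 180
Step 2: 180 & ~(1 << 2) = 176

176


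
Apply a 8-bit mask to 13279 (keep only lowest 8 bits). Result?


13279 & 255 = 223

223


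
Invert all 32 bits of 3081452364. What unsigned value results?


3081452364 ^ 4294967295 = 1213514931

1213514931


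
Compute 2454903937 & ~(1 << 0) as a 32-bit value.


2454903937 & ~(1 << 0) = 2454903936

2454903936


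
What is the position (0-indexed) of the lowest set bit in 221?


0b11011101. Lowest set bit at position 0

0


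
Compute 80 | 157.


0b1010000 | 0b10011101 = 0b11011101 = 221

221


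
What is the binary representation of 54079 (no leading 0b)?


54079 = 1101001100111111 in binary

1101001100111111


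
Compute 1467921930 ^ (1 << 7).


1467921930 ^ (1 << 7) = 1467921930 ^ 128 = 1467922058

1467922058


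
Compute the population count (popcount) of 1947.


0b11110011011 has 8 set bits

8


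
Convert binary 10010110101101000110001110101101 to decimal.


10010110101101000110001110101101 in decimal = 2528404397

2528404397


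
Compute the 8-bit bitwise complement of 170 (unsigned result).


~0b10101010 = 0b1010101 = 85 (8-bit unsigned)

85


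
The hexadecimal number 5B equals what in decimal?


5B hex = 91 decimal

91


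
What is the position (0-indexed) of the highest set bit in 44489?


0b1010110111001001. Highest set bit at position 15

15


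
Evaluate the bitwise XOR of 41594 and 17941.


0b1010001001111010 ^ 0b100011000010101 = 0b1110010001101111 = 58479

58479


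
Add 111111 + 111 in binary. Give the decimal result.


111111 + 111 = 1000110 = 70

70


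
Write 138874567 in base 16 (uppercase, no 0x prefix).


138874567 = 8470EC7 hex

8470EC7


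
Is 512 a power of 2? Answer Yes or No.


0b1000000000. Only one bit set => Yes

Yes


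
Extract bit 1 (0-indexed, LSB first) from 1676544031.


0b1100011111011100000100000011111, position 1 = 1

1


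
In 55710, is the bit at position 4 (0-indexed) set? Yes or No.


0b1101100110011110, bit 4 = 1. Yes

Yes


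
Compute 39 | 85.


0b100111 | 0b1010101 = 0b1110111 = 119

119


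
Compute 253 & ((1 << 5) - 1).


253 & 31 = 29

29


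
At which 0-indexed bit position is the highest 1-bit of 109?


0b1101101. Highest set bit at position 6

6


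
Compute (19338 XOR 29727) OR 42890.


Step 1: 19338 ^ 29727 = 16277
Step 2: 16277 | 42890 = 49055

49055


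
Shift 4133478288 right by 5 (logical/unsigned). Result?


0b11110110010111111101111110010000 >> 5 = 0b111101100101111111011111100 = 129171196

129171196


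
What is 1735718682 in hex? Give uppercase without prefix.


1735718682 = 6774F71A hex

6774F71A


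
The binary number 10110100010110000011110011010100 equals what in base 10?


10110100010110000011110011010100 in decimal = 3025681620

3025681620


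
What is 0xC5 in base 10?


C5 hex = 197 decimal

197


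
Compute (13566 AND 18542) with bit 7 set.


Step 1: 13566 & 18542 = 110
Step 2: 110 | (1 << 7) = 110 | 128 = 238

238


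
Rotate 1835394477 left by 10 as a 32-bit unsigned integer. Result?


Rotate 0b1101101011001011110010110101101 left by 10 (32-bit) = 0b10010111100101101011010110110101 = 2543236533

2543236533


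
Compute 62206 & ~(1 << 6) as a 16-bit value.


62206 & ~(1 << 6) = 62142

62142


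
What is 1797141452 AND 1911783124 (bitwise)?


0b1101011000111100011001111001100 & 0b1110001111100110111111011010100 = 0b1100001000100100011001011000100 = 1628582596

1628582596


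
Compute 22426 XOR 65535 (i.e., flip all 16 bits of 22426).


22426 ^ 65535 = 43109

43109


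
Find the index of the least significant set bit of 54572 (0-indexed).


0b1101010100101100. Lowest set bit at position 2

2


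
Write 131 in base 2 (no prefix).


131 = 10000011 in binary

10000011


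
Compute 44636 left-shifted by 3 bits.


0b1010111001011100 << 3 = 0b1010111001011100000 = 357088

357088


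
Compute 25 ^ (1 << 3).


25 ^ (1 << 3) = 25 ^ 8 = 17

17


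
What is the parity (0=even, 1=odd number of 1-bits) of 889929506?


0b110101000010110011111100100010 has 15 ones => parity 1

1


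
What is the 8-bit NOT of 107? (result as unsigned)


~0b1101011 = 0b10010100 = 148 (8-bit unsigned)

148


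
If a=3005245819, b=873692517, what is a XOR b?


3005245819 ^ 873692517 = 2268271646

2268271646


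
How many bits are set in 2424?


0b100101111000 has 6 set bits

6


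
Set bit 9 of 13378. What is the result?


13378 | (1 << 9) = 13378 | 512 = 13890

13890


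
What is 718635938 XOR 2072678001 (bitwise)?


0b101010110101011000001110100010 ^ 0b1111011100010101000111001110001 = 0b1010001010111110000110111010011 = 1365183955

1365183955


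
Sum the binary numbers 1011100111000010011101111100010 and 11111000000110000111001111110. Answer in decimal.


1011100111000010011101111100010 + 11111000000110000111001111110 = 1111011111001000100101001100000 = 2078558816

2078558816


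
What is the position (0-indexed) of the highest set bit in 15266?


0b11101110100010. Highest set bit at position 13

13


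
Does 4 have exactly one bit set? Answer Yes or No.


0b100. Only one bit set => Yes

Yes


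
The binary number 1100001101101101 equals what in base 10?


1100001101101101 in decimal = 50029

50029


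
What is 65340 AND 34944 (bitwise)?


0b1111111100111100 & 0b1000100010000000 = 0b1000100000000000 = 34816

34816


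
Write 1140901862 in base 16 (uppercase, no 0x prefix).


1140901862 = 4400C7E6 hex

4400C7E6


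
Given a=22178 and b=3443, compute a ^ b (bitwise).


22178 ^ 3443 = 23505

23505


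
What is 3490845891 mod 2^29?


3490845891 & 536870911 = 269620419

269620419


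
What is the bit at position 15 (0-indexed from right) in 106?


0b1101010, position 15 = 0

0


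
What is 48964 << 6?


0b1011111101000100 << 6 = 0b1011111101000100000000 = 3133696

3133696


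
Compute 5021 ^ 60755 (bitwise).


0b1001110011101 ^ 0b1110110101010011 = 0b1111111011001110 = 65230

65230


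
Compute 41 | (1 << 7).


41 | (1 << 7) = 41 | 128 = 169

169


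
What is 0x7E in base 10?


7E hex = 126 decimal

126


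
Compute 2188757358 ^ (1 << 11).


2188757358 ^ (1 << 11) = 2188757358 ^ 2048 = 2188755310

2188755310


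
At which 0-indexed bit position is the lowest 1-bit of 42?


0b101010. Lowest set bit at position 1

1


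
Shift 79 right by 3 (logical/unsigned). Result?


0b1001111 >> 3 = 0b1001 = 9

9


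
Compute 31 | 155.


0b11111 | 0b10011011 = 0b10011111 = 159

159


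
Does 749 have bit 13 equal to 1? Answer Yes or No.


0b1011101101, bit 13 = 0. No

No


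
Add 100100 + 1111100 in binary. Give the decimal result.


100100 + 1111100 = 10100000 = 160

160


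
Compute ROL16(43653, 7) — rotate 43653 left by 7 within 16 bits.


Rotate 0b1010101010000101 left by 7 (16-bit) = 0b100001011010101 = 17109

17109


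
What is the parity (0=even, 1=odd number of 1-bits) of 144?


0b10010000 has 2 ones => parity 0

0


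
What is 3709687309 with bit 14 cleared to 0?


3709687309 & ~(1 << 14) = 3709670925

3709670925


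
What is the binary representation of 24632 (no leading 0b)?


24632 = 110000000111000 in binary

110000000111000


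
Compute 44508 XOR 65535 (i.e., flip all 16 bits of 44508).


44508 ^ 65535 = 21027

21027


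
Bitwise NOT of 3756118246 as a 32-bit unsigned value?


~0b11011111111000011101000011100110 = 0b100000000111100010111100011001 = 538849049 (32-bit unsigned)

538849049


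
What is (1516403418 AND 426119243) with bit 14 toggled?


Step 1: 1516403418 & 426119243 = 409079882
Step 2: 409079882 ^ (1 << 14) = 409079882 ^ 16384 = 409096266

409096266


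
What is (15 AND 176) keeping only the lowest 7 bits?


Step 1: 15 & 176 = 0
Step 2: 0 & 127 = 0

0


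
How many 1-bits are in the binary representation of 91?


0b1011011 has 5 set bits

5


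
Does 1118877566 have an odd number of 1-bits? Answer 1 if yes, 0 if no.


0b1000010101100001011011101111110 has 17 ones => parity 1

1


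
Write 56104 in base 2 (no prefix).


56104 = 1101101100101000 in binary

1101101100101000


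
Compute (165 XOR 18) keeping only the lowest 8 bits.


Step 1: 165 ^ 18 = 183
Step 2: 183 & 255 = 183

183


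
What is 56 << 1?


0b111000 << 1 = 0b1110000 = 112

112


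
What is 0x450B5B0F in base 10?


450B5B0F hex = 1158372111 decimal

1158372111


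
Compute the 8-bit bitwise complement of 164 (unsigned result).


~0b10100100 = 0b1011011 = 91 (8-bit unsigned)

91


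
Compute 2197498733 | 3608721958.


0b10000010111110110010101101101101 | 0b11010111000110001011101000100110 = 0b11010111111110111011101101101111 = 3623598959

3623598959


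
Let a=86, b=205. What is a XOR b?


86 ^ 205 = 155

155


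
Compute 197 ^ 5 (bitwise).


0b11000101 ^ 0b101 = 0b11000000 = 192

192


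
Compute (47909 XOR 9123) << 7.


Step 1: 47909 ^ 9123 = 39046
Step 2: 39046 << 7 = 4997888

4997888


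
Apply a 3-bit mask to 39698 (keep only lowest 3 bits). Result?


39698 & 7 = 2

2


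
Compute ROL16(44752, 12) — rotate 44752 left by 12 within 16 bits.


Rotate 0b1010111011010000 left by 12 (16-bit) = 0b101011101101 = 2797

2797


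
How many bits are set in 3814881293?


0b11100011011000100111100000001101 has 15 set bits

15


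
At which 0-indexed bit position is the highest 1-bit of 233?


0b11101001. Highest set bit at position 7

7


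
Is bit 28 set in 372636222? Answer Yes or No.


0b10110001101011111101000111110, bit 28 = 1. Yes

Yes


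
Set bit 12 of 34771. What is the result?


34771 | (1 << 12) = 34771 | 4096 = 38867

38867


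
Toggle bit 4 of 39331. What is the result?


39331 ^ (1 << 4) = 39331 ^ 16 = 39347

39347


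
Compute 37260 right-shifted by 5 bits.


0b1001000110001100 >> 5 = 0b10010001100 = 1164

1164


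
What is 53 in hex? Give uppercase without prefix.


53 = 35 hex

35


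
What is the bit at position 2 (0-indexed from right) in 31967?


0b111110011011111, position 2 = 1

1


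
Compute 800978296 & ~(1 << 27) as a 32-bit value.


800978296 & ~(1 << 27) = 666760568

666760568


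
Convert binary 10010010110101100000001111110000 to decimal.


10010010110101100000001111110000 in decimal = 2463499248

2463499248


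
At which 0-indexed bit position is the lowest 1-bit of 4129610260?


0b11110110001001001101101000010100. Lowest set bit at position 2

2


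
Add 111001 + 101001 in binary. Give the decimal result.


111001 + 101001 = 1100010 = 98

98


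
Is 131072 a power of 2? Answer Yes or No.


0b100000000000000000. Only one bit set => Yes

Yes


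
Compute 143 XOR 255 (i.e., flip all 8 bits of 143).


143 ^ 255 = 112

112


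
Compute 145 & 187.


0b10010001 & 0b10111011 = 0b10010001 = 145

145


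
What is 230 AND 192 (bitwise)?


0b11100110 & 0b11000000 = 0b11000000 = 192

192


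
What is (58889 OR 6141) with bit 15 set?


Step 1: 58889 | 6141 = 63485
Step 2: 63485 | (1 << 15) = 63485 | 32768 = 63485

63485


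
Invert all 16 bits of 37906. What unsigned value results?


37906 ^ 65535 = 27629

27629


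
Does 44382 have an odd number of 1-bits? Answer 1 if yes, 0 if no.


0b1010110101011110 has 10 ones => parity 0

0


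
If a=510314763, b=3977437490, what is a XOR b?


510314763 ^ 3977437490 = 4084738105

4084738105


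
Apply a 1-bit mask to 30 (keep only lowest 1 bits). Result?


30 & 1 = 0

0


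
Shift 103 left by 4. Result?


0b1100111 << 4 = 0b11001110000 = 1648

1648


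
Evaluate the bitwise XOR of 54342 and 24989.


0b1101010001000110 ^ 0b110000110011101 = 0b1011010111011011 = 46555

46555


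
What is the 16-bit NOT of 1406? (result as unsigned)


~0b10101111110 = 0b1111101010000001 = 64129 (16-bit unsigned)

64129


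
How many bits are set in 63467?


0b1111011111101011 has 13 set bits

13


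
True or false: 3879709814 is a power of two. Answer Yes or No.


0b11100111001111111010110001110110. Multiple bits set => No

No


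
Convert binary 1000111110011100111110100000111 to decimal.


1000111110011100111110100000111 in decimal = 1204714759

1204714759


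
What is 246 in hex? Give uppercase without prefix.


246 = F6 hex

F6


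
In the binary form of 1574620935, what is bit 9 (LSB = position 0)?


0b1011101110110101100111100000111, position 9 = 1

1


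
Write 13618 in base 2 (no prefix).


13618 = 11010100110010 in binary

11010100110010


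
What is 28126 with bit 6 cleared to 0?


28126 & ~(1 << 6) = 28062

28062


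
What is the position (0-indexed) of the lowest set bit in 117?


0b1110101. Lowest set bit at position 0

0


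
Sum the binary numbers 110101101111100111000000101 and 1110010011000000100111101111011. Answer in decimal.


110101101111100111000000101 + 1110010011000000100111101111011 = 1111001000110000001110110000000 = 2031623552

2031623552


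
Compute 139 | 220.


0b10001011 | 0b11011100 = 0b11011111 = 223

223


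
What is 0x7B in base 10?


7B hex = 123 decimal

123


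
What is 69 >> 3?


0b1000101 >> 3 = 0b1000 = 8

8


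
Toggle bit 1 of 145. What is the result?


145 ^ (1 << 1) = 145 ^ 2 = 147

147


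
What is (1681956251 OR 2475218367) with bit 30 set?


Step 1: 1681956251 | 2475218367 = 4157136319
Step 2: 4157136319 | (1 << 30) = 4157136319 | 1073741824 = 4157136319

4157136319


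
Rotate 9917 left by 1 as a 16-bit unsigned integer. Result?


Rotate 0b10011010111101 left by 1 (16-bit) = 0b100110101111010 = 19834

19834


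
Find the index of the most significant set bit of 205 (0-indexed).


0b11001101. Highest set bit at position 7

7


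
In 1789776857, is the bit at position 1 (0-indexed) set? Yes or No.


0b1101010101011011101001111011001, bit 1 = 0. No

No


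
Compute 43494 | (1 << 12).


43494 | (1 << 12) = 43494 | 4096 = 47590

47590


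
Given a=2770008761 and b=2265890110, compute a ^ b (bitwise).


2770008761 ^ 2265890110 = 571754375

571754375


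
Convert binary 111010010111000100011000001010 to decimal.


111010010111000100011000001010 in decimal = 979125770

979125770


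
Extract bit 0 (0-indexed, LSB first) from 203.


0b11001011, position 0 = 1

1


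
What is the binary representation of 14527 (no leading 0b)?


14527 = 11100010111111 in binary

11100010111111


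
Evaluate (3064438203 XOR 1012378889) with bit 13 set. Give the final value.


Step 1: 3064438203 ^ 1012378889 = 2330996914
Step 2: 2330996914 | (1 << 13) = 2330996914 | 8192 = 2330996914

2330996914


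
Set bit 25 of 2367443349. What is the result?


2367443349 | (1 << 25) = 2367443349 | 33554432 = 2400997781

2400997781


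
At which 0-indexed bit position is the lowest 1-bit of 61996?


0b1111001000101100. Lowest set bit at position 2

2


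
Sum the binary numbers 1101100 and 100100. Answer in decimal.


1101100 + 100100 = 10010000 = 144

144


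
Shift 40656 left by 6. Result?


0b1001111011010000 << 6 = 0b1001111011010000000000 = 2601984

2601984


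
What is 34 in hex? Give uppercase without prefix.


34 = 22 hex

22


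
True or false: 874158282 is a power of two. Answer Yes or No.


0b110100000110101001100011001010. Multiple bits set => No

No


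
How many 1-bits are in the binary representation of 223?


0b11011111 has 7 set bits

7


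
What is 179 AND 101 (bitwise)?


0b10110011 & 0b1100101 = 0b100001 = 33

33


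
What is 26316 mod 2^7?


26316 & 127 = 76

76


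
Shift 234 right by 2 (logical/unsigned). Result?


0b11101010 >> 2 = 0b111010 = 58

58


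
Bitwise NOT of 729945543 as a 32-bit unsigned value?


~0b101011100000100001010111000111 = 0b11010100011111011110101000111000 = 3565021752 (32-bit unsigned)

3565021752


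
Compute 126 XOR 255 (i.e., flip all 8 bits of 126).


126 ^ 255 = 129

129


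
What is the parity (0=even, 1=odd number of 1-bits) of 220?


0b11011100 has 5 ones => parity 1

1


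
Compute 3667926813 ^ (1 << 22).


3667926813 ^ (1 << 22) = 3667926813 ^ 4194304 = 3672121117

3672121117


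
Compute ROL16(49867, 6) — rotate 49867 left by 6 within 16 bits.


Rotate 0b1100001011001011 left by 6 (16-bit) = 0b1011001011110000 = 45808

45808


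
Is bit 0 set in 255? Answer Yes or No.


0b11111111, bit 0 = 1. Yes

Yes


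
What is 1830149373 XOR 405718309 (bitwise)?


0b1101101000101011101110011111101 ^ 0b11000001011101100010100100101 = 0b1110101001110110001100111011000 = 1966807512

1966807512


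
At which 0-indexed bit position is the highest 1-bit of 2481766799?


0b10010011111011001100000110001111. Highest set bit at position 31

31


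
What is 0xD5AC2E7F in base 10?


D5AC2E7F hex = 3584831103 decimal

3584831103


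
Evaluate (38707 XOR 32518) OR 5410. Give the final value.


Step 1: 38707 ^ 32518 = 59445
Step 2: 59445 | 5410 = 64823

64823


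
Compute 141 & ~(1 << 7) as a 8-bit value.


141 & ~(1 << 7) = 13

13


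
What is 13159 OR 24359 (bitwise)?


0b11001101100111 | 0b101111100100111 = 0b111111101100111 = 32615

32615


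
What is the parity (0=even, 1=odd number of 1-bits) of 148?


0b10010100 has 3 ones => parity 1

1


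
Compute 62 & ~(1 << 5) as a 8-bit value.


62 & ~(1 << 5) = 30

30


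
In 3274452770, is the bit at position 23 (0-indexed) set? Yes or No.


0b11000011001011000010111100100010, bit 23 = 0. No

No


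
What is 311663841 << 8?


0b10010100100111001110011100001 << 8 = 0b1001010010011100111001110000100000000 = 79785943296

79785943296


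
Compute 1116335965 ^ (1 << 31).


1116335965 ^ (1 << 31) = 1116335965 ^ 2147483648 = 3263819613

3263819613


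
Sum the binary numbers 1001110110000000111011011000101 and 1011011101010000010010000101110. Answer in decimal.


1001110110000000111011011000101 + 1011011101010000010010000101110 = 10101010011010001001101011110011 = 2858982131

2858982131


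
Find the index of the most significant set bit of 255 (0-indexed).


0b11111111. Highest set bit at position 7

7


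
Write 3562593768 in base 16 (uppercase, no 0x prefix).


3562593768 = D458DDE8 hex

D458DDE8


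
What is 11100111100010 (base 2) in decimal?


11100111100010 in decimal = 14818

14818


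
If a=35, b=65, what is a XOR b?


35 ^ 65 = 98

98


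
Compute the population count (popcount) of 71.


0b1000111 has 4 set bits

4


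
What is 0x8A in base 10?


8A hex = 138 decimal

138


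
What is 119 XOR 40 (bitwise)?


0b1110111 ^ 0b101000 = 0b1011111 = 95

95


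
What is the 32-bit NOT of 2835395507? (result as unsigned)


~0b10101001000000001011001110110011 = 0b1010110111111110100110001001100 = 1459571788 (32-bit unsigned)

1459571788


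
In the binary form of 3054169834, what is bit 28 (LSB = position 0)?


0b10110110000010101110111011101010, position 28 = 1

1


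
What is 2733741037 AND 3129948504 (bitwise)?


0b10100010111100011001001111101101 & 0b10111010100011110011100101011000 = 0b10100010100000010001000101001000 = 2726367560

2726367560


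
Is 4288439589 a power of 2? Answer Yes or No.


0b11111111100111000110010100100101. Multiple bits set => No

No


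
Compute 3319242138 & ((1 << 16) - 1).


3319242138 & 65535 = 40346

40346


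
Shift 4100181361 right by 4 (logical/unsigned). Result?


0b11110100011000111100110101110001 >> 4 = 0b1111010001100011110011010111 = 256261335

256261335


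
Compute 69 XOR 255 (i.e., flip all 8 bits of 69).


69 ^ 255 = 186

186


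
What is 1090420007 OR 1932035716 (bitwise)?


0b1000000111111100111110100100111 | 0b1110011001010001000011010000100 = 0b1110011111111101111111110100111 = 1946091431

1946091431


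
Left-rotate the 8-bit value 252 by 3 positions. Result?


Rotate 0b11111100 left by 3 (8-bit) = 0b11100111 = 231

231


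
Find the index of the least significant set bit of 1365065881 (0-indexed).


0b1010001010111010100000010011001. Lowest set bit at position 0

0


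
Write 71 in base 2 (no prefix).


71 = 1000111 in binary

1000111


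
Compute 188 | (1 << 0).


188 | (1 << 0) = 188 | 1 = 189

189


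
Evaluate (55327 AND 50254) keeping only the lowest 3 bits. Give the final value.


Step 1: 55327 & 50254 = 49166
Step 2: 49166 & 7 = 6

6


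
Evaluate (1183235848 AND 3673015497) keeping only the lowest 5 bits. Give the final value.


Step 1: 1183235848 & 3673015497 = 1115980808
Step 2: 1115980808 & 31 = 8

8


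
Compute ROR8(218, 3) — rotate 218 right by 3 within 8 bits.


Rotate 0b11011010 right by 3 (8-bit) = 0b1011011 = 91

91


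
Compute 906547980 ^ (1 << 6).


906547980 ^ (1 << 6) = 906547980 ^ 64 = 906548044

906548044


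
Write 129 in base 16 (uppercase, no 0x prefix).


129 = 81 hex

81


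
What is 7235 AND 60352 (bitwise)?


0b1110001000011 & 0b1110101111000000 = 0b100001000000 = 2112

2112


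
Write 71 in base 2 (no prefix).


71 = 1000111 in binary

1000111


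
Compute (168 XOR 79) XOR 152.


Step 1: 168 ^ 79 = 231
Step 2: 231 ^ 152 = 127

127


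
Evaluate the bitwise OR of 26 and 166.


0b11010 | 0b10100110 = 0b10111110 = 190

190


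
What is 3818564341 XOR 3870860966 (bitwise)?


0b11100011100110101010101011110101 ^ 0b11100110101110001010011010100110 = 0b101001000100000110001010011 = 86117459

86117459


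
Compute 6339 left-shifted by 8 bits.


0b1100011000011 << 8 = 0b110001100001100000000 = 1622784

1622784


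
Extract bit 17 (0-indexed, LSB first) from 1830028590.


0b1101101000101000000010100101110, position 17 = 0

0


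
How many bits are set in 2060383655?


0b1111010110011101111010110100111 has 21 set bits

21


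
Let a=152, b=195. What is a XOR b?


152 ^ 195 = 91

91


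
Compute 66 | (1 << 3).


66 | (1 << 3) = 66 | 8 = 74

74


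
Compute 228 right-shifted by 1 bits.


0b11100100 >> 1 = 0b1110010 = 114

114


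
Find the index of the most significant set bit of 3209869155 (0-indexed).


0b10111111010100101011011101100011. Highest set bit at position 31

31


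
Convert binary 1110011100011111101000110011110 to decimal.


1110011100011111101000110011110 in decimal = 1938805150

1938805150


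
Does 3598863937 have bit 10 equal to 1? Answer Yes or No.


0b11010110100000100100111001000001, bit 10 = 1. Yes

Yes


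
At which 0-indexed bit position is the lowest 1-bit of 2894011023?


0b10101100011111110001101010001111. Lowest set bit at position 0

0


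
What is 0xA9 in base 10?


A9 hex = 169 decimal

169


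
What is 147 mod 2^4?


147 & 15 = 3

3


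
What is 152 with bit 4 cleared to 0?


152 & ~(1 << 4) = 136

136


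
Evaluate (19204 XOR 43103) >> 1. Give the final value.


Step 1: 19204 ^ 43103 = 58203
Step 2: 58203 >> 1 = 29101

29101


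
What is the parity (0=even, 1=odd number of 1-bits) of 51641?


0b1100100110111001 has 9 ones => parity 1

1


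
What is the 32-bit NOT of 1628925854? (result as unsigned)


~0b1100001000101110110111110011110 = 0b10011110111010001001000001100001 = 2666041441 (32-bit unsigned)

2666041441


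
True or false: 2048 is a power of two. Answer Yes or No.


0b100000000000. Only one bit set => Yes

Yes


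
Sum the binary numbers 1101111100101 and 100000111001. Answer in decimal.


1101111100101 + 100000111001 = 10010000011110 = 9246

9246


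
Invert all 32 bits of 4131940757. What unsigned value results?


4131940757 ^ 4294967295 = 163026538

163026538


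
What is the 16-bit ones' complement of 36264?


36264 ^ 65535 = 29271

29271


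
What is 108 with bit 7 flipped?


108 ^ (1 << 7) = 108 ^ 128 = 236

236


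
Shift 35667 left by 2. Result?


0b1000101101010011 << 2 = 0b100010110101001100 = 142668

142668


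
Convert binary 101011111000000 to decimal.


101011111000000 in decimal = 22464

22464


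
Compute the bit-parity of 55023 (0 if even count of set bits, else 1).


0b1101011011101111 has 12 ones => parity 0

0


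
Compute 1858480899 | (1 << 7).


1858480899 | (1 << 7) = 1858480899 | 128 = 1858481027

1858481027


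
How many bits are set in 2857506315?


0b10101010010100100001011000001011 has 13 set bits

13
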